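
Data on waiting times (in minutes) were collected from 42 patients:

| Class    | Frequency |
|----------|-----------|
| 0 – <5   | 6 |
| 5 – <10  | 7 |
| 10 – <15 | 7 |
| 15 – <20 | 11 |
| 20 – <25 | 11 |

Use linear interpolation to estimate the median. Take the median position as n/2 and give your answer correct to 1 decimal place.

Cumulative frequencies: 6, 13, 20, 31, 42
n = 42; position = n/2 = 21.
This falls in the class 15 – <20: L = 15, F = 20, f = 11, h = 5.
Median ≈ 15 + ((21 − 20) / 11) × 5 = 15.4545

15.5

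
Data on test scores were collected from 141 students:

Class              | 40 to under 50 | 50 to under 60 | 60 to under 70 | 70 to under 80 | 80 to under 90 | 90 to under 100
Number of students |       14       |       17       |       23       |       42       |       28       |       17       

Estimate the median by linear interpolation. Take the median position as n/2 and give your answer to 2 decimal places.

73.93

Cumulative frequencies: 14, 31, 54, 96, 124, 141
n = 141; position = n/2 = 70.5.
This falls in the class 70 to under 80: L = 70, F = 54, f = 42, h = 10.
Median ≈ 70 + ((70.5 − 54) / 42) × 10 = 73.9286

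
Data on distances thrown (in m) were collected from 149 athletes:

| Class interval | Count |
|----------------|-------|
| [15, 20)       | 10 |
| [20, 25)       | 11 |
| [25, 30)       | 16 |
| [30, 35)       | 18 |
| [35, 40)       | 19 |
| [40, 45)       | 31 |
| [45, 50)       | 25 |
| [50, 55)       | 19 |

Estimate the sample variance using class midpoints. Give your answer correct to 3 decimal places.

Midpoints: 17.5, 22.5, 27.5, 32.5, 37.5, 42.5, 47.5, 52.5
n = 149, Σfm = 5662.5, mean = 38.0034
Σfm² = 231231.25
Σf(m − x̄)² = Σfm² − (Σfm)²/n = 231231.25 − 5662.5²/149 = 16037.2483
Sample variance = 16037.2483 / 148 = 108.3598

108.360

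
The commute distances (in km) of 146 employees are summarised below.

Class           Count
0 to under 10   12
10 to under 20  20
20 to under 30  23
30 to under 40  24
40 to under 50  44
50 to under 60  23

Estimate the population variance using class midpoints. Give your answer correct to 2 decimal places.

Midpoints: 5, 15, 25, 35, 45, 55
n = 146, Σfm = 5020, mean = 34.3836
Σfm² = 207250
Σf(m − x̄)² = Σfm² − (Σfm)²/n = 207250 − 5020²/146 = 34644.5205
Population variance = 34644.5205 / 146 = 237.2912

237.29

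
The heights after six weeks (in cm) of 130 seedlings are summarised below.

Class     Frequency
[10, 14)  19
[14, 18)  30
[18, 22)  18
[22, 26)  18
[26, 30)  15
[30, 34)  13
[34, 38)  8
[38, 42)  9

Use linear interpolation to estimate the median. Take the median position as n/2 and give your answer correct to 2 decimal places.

21.56

Cumulative frequencies: 19, 49, 67, 85, 100, 113, 121, 130
n = 130; position = n/2 = 65.
This falls in the class [18, 22): L = 18, F = 49, f = 18, h = 4.
Median ≈ 18 + ((65 − 49) / 18) × 4 = 21.5556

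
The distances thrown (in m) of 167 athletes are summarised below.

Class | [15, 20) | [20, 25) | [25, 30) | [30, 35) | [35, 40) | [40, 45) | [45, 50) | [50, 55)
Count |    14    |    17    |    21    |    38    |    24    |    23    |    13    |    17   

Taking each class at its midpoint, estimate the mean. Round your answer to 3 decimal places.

34.895

Midpoints: 17.5, 22.5, 27.5, 32.5, 37.5, 42.5, 47.5, 52.5
Σfm = 14×17.5 + 17×22.5 + 21×27.5 + 38×32.5 + 24×37.5 + 23×42.5 + 13×47.5 + 17×52.5 = 5827.5
n = Σf = 167
Mean = 5827.5 / 167 = 34.8952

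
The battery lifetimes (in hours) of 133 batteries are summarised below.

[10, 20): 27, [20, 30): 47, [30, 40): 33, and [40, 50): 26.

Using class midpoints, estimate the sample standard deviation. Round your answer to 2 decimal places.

Midpoints: 15, 25, 35, 45
n = 133, Σfm = 3905, mean = 29.3609
Σfm² = 128525
Σf(m − x̄)² = Σfm² − (Σfm)²/n = 128525 − 3905²/133 = 13870.6767
Sample variance = 13870.6767 / 132 = 105.0809
Standard deviation = √105.0809 = 10.2509

10.25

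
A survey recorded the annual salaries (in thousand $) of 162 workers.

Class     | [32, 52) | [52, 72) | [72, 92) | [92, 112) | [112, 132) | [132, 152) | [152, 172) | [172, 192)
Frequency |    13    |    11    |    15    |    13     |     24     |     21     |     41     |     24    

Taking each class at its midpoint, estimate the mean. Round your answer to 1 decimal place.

127.8

Midpoints: 42, 62, 82, 102, 122, 142, 162, 182
Σfm = 13×42 + 11×62 + 15×82 + 13×102 + 24×122 + 21×142 + 41×162 + 24×182 = 20704
n = Σf = 162
Mean = 20704 / 162 = 127.8025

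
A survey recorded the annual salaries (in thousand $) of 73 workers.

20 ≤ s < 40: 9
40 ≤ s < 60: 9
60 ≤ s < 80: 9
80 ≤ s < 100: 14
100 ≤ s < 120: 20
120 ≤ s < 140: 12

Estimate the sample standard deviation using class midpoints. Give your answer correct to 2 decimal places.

32.71

Midpoints: 30, 50, 70, 90, 110, 130
n = 73, Σfm = 6370, mean = 87.2603
Σfm² = 632900
Σf(m − x̄)² = Σfm² − (Σfm)²/n = 632900 − 6370²/73 = 77052.0548
Sample variance = 77052.0548 / 72 = 1070.1674
Standard deviation = √1070.1674 = 32.7134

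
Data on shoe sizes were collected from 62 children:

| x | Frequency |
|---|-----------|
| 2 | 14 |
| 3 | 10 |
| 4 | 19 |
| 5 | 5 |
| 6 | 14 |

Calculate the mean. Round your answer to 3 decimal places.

3.919

Values: 2, 3, 4, 5, 6
Σfx = 14×2 + 10×3 + 19×4 + 5×5 + 14×6 = 243
n = Σf = 62
Mean = 243 / 62 = 3.9194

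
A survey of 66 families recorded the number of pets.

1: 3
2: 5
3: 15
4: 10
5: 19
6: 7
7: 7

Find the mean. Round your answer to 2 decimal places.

4.30

Values: 1, 2, 3, 4, 5, 6, 7
Σfx = 3×1 + 5×2 + 15×3 + 10×4 + 19×5 + 7×6 + 7×7 = 284
n = Σf = 66
Mean = 284 / 66 = 4.3030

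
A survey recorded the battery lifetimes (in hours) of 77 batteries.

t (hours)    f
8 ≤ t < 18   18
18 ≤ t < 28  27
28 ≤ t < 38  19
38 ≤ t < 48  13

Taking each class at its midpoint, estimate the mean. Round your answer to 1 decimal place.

26.5

Midpoints: 13, 23, 33, 43
Σfm = 18×13 + 27×23 + 19×33 + 13×43 = 2041
n = Σf = 77
Mean = 2041 / 77 = 26.5065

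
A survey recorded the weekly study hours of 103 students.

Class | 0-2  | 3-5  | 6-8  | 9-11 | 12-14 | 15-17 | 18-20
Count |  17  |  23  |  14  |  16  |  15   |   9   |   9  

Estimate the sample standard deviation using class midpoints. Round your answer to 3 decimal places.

Midpoints: 1, 4, 7, 10, 13, 16, 19
n = 103, Σfm = 877, mean = 8.5146
Σfm² = 10759
Σf(m − x̄)² = Σfm² − (Σfm)²/n = 10759 − 877²/103 = 3291.7282
Sample variance = 3291.7282 / 102 = 32.2718
Standard deviation = √32.2718 = 5.6808

5.681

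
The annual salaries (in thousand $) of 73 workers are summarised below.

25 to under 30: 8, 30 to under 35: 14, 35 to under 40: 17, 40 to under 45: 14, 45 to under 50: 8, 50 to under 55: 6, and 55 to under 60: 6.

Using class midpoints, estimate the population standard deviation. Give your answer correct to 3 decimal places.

Midpoints: 27.5, 32.5, 37.5, 42.5, 47.5, 52.5, 57.5
n = 73, Σfm = 2947.5, mean = 40.3767
Σfm² = 124456.25
Σf(m − x̄)² = Σfm² − (Σfm)²/n = 124456.25 − 2947.5²/73 = 5445.8904
Population variance = 5445.8904 / 73 = 74.6012
Standard deviation = √74.6012 = 8.6372

8.637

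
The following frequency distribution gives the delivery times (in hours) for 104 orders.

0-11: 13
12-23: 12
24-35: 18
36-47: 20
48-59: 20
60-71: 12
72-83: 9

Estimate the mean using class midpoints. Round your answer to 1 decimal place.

Midpoints: 5.5, 17.5, 29.5, 41.5, 53.5, 65.5, 77.5
Σfm = 13×5.5 + 12×17.5 + 18×29.5 + 20×41.5 + 20×53.5 + 12×65.5 + 9×77.5 = 4196
n = Σf = 104
Mean = 4196 / 104 = 40.3462

40.3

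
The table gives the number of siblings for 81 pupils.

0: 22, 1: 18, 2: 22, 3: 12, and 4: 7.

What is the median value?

2

Cumulative frequencies: 22, 40, 62, 74, 81
n = 81, so the median is the value in position (n+1)/2 = 41.
Position 41 falls at value 2.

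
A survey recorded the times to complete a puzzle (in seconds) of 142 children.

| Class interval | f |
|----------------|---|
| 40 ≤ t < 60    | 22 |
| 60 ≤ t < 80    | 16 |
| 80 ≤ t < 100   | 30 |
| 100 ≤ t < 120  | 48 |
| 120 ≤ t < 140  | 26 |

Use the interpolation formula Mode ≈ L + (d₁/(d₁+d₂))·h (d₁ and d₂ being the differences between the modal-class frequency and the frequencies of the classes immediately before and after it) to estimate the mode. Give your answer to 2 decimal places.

109.00

Modal class: 100 ≤ t < 120 (highest frequency 48).
d₁ = 48 − 30 = 18, d₂ = 48 − 26 = 22
Mode ≈ 100 + (18/(18+22)) × 20 = 100 + 9.0000 = 109.0000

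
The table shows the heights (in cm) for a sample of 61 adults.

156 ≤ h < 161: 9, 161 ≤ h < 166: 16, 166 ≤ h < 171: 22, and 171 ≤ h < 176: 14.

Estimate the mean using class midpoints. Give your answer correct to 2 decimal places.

Midpoints: 158.5, 163.5, 168.5, 173.5
Σfm = 9×158.5 + 16×163.5 + 22×168.5 + 14×173.5 = 10178.5
n = Σf = 61
Mean = 10178.5 / 61 = 166.8607

166.86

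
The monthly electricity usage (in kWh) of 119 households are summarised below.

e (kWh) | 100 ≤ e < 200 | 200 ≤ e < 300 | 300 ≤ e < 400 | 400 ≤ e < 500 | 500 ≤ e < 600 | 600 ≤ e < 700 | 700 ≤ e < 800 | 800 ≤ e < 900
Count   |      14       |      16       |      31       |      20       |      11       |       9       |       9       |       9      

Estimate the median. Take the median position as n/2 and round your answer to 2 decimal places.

Cumulative frequencies: 14, 30, 61, 81, 92, 101, 110, 119
n = 119; position = n/2 = 59.5.
This falls in the class 300 ≤ e < 400: L = 300, F = 30, f = 31, h = 100.
Median ≈ 300 + ((59.5 − 30) / 31) × 100 = 395.1613

395.16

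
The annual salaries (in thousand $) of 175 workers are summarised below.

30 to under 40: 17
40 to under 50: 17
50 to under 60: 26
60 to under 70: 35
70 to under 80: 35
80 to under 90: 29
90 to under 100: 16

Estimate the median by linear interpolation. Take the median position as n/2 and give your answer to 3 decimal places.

67.857

Cumulative frequencies: 17, 34, 60, 95, 130, 159, 175
n = 175; position = n/2 = 87.5.
This falls in the class 60 to under 70: L = 60, F = 60, f = 35, h = 10.
Median ≈ 60 + ((87.5 − 60) / 35) × 10 = 67.8571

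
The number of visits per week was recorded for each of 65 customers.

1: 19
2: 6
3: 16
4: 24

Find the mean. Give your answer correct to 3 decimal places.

2.692

Values: 1, 2, 3, 4
Σfx = 19×1 + 6×2 + 16×3 + 24×4 = 175
n = Σf = 65
Mean = 175 / 65 = 2.6923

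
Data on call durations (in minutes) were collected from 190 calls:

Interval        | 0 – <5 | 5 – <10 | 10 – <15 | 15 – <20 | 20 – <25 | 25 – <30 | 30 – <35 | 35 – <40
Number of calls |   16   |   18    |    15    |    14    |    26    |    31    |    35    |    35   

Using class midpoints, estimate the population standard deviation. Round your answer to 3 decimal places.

Midpoints: 2.5, 7.5, 12.5, 17.5, 22.5, 27.5, 32.5, 37.5
n = 190, Σfm = 4495, mean = 23.6579
Σfm² = 130537.5
Σf(m − x̄)² = Σfm² − (Σfm)²/n = 130537.5 − 4495²/190 = 24195.2632
Population variance = 24195.2632 / 190 = 127.3435
Standard deviation = √127.3435 = 11.2847

11.285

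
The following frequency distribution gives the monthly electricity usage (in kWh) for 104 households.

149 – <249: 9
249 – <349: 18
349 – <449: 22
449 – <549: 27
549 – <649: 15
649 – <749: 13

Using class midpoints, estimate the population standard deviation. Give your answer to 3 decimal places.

Midpoints: 199, 299, 399, 499, 599, 699
n = 104, Σfm = 47496, mean = 456.6923
Σfm² = 23924904
Σf(m − x̄)² = Σfm² − (Σfm)²/n = 23924904 − 47496²/104 = 2233846.1538
Population variance = 2233846.1538 / 104 = 21479.2899
Standard deviation = √21479.2899 = 146.5581

146.558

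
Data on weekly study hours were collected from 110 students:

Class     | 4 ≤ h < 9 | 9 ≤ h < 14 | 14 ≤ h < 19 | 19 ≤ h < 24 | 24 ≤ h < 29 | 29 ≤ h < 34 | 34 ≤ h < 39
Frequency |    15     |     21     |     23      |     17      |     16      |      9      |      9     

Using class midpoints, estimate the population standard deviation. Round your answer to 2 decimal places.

Midpoints: 6.5, 11.5, 16.5, 21.5, 26.5, 31.5, 36.5
n = 110, Σfm = 2120, mean = 19.2727
Σfm² = 49687.5
Σf(m − x̄)² = Σfm² − (Σfm)²/n = 49687.5 − 2120²/110 = 8829.3182
Population variance = 8829.3182 / 110 = 80.2665
Standard deviation = √80.2665 = 8.9592

8.96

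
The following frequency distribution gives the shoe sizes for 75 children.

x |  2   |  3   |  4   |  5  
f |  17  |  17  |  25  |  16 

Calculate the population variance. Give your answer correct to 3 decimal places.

Values: 2, 3, 4, 5
n = 75, Σfx = 265, mean = 3.5333
Σfx² = 1021
Σf(x − x̄)² = Σfx² − (Σfx)²/n = 1021 − 265²/75 = 84.6667
Population variance = 84.6667 / 75 = 1.1289

1.129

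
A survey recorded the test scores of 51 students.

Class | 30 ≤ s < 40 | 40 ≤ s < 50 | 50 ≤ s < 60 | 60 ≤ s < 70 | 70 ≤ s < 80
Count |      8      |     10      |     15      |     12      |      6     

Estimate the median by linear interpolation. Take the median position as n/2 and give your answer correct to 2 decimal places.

Cumulative frequencies: 8, 18, 33, 45, 51
n = 51; position = n/2 = 25.5.
This falls in the class 50 ≤ s < 60: L = 50, F = 18, f = 15, h = 10.
Median ≈ 50 + ((25.5 − 18) / 15) × 10 = 55.0000

55.00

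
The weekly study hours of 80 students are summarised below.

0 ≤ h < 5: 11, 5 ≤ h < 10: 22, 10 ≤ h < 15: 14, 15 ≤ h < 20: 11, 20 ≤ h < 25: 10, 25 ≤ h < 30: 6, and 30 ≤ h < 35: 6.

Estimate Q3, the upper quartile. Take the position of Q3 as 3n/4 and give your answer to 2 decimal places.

21.00

Cumulative frequencies: 11, 33, 47, 58, 68, 74, 80
n = 80; position = 3n/4 = 60.
This falls in the class 20 ≤ h < 25: L = 20, F = 58, f = 10, h = 5.
Upper quartile ≈ 20 + ((60 − 58) / 10) × 5 = 21.0000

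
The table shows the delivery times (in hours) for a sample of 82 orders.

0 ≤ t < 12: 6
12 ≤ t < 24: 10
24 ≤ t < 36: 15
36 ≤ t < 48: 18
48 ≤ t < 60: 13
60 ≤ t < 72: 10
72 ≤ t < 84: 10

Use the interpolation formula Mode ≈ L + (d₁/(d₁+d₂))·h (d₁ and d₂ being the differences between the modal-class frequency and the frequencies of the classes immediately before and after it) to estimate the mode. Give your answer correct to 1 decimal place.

40.5

Modal class: 36 ≤ t < 48 (highest frequency 18).
d₁ = 18 − 15 = 3, d₂ = 18 − 13 = 5
Mode ≈ 36 + (3/(3+5)) × 12 = 36 + 4.5000 = 40.5000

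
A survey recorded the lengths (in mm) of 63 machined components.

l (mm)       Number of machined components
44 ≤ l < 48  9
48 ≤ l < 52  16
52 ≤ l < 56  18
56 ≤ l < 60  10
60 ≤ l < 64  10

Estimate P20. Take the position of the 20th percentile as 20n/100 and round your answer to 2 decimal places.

Cumulative frequencies: 9, 25, 43, 53, 63
n = 63; position = 20n/100 = 12.6.
This falls in the class 48 ≤ l < 52: L = 48, F = 9, f = 16, h = 4.
20th percentile ≈ 48 + ((12.6 − 9) / 16) × 4 = 48.9000

48.90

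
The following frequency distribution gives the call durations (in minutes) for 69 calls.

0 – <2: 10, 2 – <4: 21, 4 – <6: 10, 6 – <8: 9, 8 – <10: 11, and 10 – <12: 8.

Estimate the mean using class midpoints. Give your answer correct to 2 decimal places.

5.41

Midpoints: 1, 3, 5, 7, 9, 11
Σfm = 10×1 + 21×3 + 10×5 + 9×7 + 11×9 + 8×11 = 373
n = Σf = 69
Mean = 373 / 69 = 5.4058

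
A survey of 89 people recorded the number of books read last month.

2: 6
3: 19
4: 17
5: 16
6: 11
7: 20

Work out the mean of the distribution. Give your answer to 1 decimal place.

Values: 2, 3, 4, 5, 6, 7
Σfx = 6×2 + 19×3 + 17×4 + 16×5 + 11×6 + 20×7 = 423
n = Σf = 89
Mean = 423 / 89 = 4.7528

4.8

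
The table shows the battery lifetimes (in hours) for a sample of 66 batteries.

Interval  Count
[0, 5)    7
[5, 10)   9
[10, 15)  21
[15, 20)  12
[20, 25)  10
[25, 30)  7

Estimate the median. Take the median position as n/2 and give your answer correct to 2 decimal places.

14.05

Cumulative frequencies: 7, 16, 37, 49, 59, 66
n = 66; position = n/2 = 33.
This falls in the class [10, 15): L = 10, F = 16, f = 21, h = 5.
Median ≈ 10 + ((33 − 16) / 21) × 5 = 14.0476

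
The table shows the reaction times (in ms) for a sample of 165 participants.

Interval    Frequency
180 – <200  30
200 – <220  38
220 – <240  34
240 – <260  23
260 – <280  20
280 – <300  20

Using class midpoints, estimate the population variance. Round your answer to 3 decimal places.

1059.908

Midpoints: 190, 210, 230, 250, 270, 290
n = 165, Σfm = 38450, mean = 233.0303
Σfm² = 9134900
Σf(m − x̄)² = Σfm² − (Σfm)²/n = 9134900 − 38450²/165 = 174884.8485
Population variance = 174884.8485 / 165 = 1059.9082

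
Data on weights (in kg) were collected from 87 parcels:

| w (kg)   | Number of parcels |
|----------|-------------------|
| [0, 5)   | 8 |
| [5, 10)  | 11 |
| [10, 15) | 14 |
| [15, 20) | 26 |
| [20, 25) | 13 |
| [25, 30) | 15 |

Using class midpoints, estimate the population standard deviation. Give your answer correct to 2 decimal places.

Midpoints: 2.5, 7.5, 12.5, 17.5, 22.5, 27.5
n = 87, Σfm = 1437.5, mean = 16.5230
Σfm² = 28743.75
Σf(m − x̄)² = Σfm² − (Σfm)²/n = 28743.75 − 1437.5²/87 = 4991.9540
Population variance = 4991.9540 / 87 = 57.3788
Standard deviation = √57.3788 = 7.5749

7.57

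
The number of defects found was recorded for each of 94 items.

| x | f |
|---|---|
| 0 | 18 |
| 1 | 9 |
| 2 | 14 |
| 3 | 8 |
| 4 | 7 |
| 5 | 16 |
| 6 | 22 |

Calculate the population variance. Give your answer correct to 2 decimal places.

Values: 0, 1, 2, 3, 4, 5, 6
n = 94, Σfx = 301, mean = 3.2021
Σfx² = 1441
Σf(x − x̄)² = Σfx² − (Σfx)²/n = 1441 − 301²/94 = 477.1596
Population variance = 477.1596 / 94 = 5.0762

5.08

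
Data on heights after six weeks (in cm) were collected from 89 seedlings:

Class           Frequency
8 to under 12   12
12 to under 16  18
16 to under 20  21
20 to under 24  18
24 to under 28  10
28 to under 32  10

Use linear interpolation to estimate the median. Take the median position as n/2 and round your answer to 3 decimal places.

Cumulative frequencies: 12, 30, 51, 69, 79, 89
n = 89; position = n/2 = 44.5.
This falls in the class 16 to under 20: L = 16, F = 30, f = 21, h = 4.
Median ≈ 16 + ((44.5 − 30) / 21) × 4 = 18.7619

18.762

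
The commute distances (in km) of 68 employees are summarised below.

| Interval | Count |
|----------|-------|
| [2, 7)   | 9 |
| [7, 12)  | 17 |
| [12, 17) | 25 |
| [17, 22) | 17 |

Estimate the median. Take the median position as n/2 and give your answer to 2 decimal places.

Cumulative frequencies: 9, 26, 51, 68
n = 68; position = n/2 = 34.
This falls in the class [12, 17): L = 12, F = 26, f = 25, h = 5.
Median ≈ 12 + ((34 − 26) / 25) × 5 = 13.6000

13.60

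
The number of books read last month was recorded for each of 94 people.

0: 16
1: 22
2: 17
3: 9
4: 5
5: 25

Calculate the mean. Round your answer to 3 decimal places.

Values: 0, 1, 2, 3, 4, 5
Σfx = 16×0 + 22×1 + 17×2 + 9×3 + 5×4 + 25×5 = 228
n = Σf = 94
Mean = 228 / 94 = 2.4255

2.426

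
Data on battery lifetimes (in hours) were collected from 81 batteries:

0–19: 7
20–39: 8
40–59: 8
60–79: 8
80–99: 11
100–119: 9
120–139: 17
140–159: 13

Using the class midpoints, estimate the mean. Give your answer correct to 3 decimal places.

Midpoints: 9.5, 29.5, 49.5, 69.5, 89.5, 109.5, 129.5, 149.5
Σfm = 7×9.5 + 8×29.5 + 8×49.5 + 8×69.5 + 11×89.5 + 9×109.5 + 17×129.5 + 13×149.5 = 7369.5
n = Σf = 81
Mean = 7369.5 / 81 = 90.9815

90.981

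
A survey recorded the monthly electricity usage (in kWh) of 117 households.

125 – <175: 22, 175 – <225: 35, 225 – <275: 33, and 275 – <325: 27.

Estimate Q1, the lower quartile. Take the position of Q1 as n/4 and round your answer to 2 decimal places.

185.36

Cumulative frequencies: 22, 57, 90, 117
n = 117; position = n/4 = 29.25.
This falls in the class 175 – <225: L = 175, F = 22, f = 35, h = 50.
Lower quartile ≈ 175 + ((29.25 − 22) / 35) × 50 = 185.3571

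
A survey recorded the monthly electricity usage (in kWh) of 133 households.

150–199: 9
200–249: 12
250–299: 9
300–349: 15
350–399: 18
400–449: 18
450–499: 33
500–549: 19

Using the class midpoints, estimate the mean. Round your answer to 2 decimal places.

388.03

Midpoints: 174.5, 224.5, 274.5, 324.5, 374.5, 424.5, 474.5, 524.5
Σfm = 9×174.5 + 12×224.5 + 9×274.5 + 15×324.5 + 18×374.5 + 18×424.5 + 33×474.5 + 19×524.5 = 51608.5
n = Σf = 133
Mean = 51608.5 / 133 = 388.0338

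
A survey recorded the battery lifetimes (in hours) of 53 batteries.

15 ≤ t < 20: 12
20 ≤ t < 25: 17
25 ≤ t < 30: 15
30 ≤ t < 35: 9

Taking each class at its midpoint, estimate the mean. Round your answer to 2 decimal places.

24.48

Midpoints: 17.5, 22.5, 27.5, 32.5
Σfm = 12×17.5 + 17×22.5 + 15×27.5 + 9×32.5 = 1297.5
n = Σf = 53
Mean = 1297.5 / 53 = 24.4811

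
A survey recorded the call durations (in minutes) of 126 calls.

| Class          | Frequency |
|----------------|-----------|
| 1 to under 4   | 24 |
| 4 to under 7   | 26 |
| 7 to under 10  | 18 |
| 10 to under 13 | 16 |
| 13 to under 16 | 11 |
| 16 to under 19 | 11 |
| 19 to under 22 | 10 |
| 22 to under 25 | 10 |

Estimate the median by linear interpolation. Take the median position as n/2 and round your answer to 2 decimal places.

9.17

Cumulative frequencies: 24, 50, 68, 84, 95, 106, 116, 126
n = 126; position = n/2 = 63.
This falls in the class 7 to under 10: L = 7, F = 50, f = 18, h = 3.
Median ≈ 7 + ((63 − 50) / 18) × 3 = 9.1667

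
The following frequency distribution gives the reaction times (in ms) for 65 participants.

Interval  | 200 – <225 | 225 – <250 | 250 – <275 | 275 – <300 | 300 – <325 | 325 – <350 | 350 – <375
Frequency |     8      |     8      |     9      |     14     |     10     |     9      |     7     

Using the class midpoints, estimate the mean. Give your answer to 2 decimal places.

Midpoints: 212.5, 237.5, 262.5, 287.5, 312.5, 337.5, 362.5
Σfm = 8×212.5 + 8×237.5 + 9×262.5 + 14×287.5 + 10×312.5 + 9×337.5 + 7×362.5 = 18687.5
n = Σf = 65
Mean = 18687.5 / 65 = 287.5000

287.50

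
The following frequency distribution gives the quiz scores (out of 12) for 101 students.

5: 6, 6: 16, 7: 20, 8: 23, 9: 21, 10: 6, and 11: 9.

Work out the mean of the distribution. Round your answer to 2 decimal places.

Values: 5, 6, 7, 8, 9, 10, 11
Σfx = 6×5 + 16×6 + 20×7 + 23×8 + 21×9 + 6×10 + 9×11 = 798
n = Σf = 101
Mean = 798 / 101 = 7.9010

7.90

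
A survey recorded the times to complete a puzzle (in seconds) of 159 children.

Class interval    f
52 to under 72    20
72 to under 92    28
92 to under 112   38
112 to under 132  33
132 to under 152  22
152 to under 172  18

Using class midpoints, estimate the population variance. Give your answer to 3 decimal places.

Midpoints: 62, 82, 102, 122, 142, 162
n = 159, Σfm = 17478, mean = 109.9245
Σfm² = 2067676
Σf(m − x̄)² = Σfm² − (Σfm)²/n = 2067676 − 17478²/159 = 146415.0943
Population variance = 146415.0943 / 159 = 920.8496

920.850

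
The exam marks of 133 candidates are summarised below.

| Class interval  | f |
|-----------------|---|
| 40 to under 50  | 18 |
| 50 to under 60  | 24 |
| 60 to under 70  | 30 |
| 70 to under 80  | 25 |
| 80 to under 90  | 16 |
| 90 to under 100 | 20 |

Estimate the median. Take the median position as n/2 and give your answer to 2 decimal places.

68.17

Cumulative frequencies: 18, 42, 72, 97, 113, 133
n = 133; position = n/2 = 66.5.
This falls in the class 60 to under 70: L = 60, F = 42, f = 30, h = 10.
Median ≈ 60 + ((66.5 − 42) / 30) × 10 = 68.1667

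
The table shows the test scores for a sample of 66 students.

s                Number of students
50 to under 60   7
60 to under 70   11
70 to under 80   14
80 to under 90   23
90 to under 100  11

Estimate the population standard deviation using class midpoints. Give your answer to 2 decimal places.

Midpoints: 55, 65, 75, 85, 95
n = 66, Σfm = 5150, mean = 78.0303
Σfm² = 411850
Σf(m − x̄)² = Σfm² − (Σfm)²/n = 411850 − 5150²/66 = 9993.9394
Population variance = 9993.9394 / 66 = 151.4233
Standard deviation = √151.4233 = 12.3054

12.31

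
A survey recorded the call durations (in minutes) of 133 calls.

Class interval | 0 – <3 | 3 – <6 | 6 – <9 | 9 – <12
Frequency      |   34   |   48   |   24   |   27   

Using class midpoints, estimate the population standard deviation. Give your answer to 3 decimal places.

Midpoints: 1.5, 4.5, 7.5, 10.5
n = 133, Σfm = 730.5, mean = 5.4925
Σfm² = 5375.25
Σf(m − x̄)² = Σfm² − (Σfm)²/n = 5375.25 − 730.5²/133 = 1362.9925
Population variance = 1362.9925 / 133 = 10.2481
Standard deviation = √10.2481 = 3.2013

3.201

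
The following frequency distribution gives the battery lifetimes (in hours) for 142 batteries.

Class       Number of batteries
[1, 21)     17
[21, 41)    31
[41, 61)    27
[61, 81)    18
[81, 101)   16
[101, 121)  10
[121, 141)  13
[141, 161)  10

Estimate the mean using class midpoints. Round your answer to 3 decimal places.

67.479

Midpoints: 11, 31, 51, 71, 91, 111, 131, 151
Σfm = 17×11 + 31×31 + 27×51 + 18×71 + 16×91 + 10×111 + 13×131 + 10×151 = 9582
n = Σf = 142
Mean = 9582 / 142 = 67.4789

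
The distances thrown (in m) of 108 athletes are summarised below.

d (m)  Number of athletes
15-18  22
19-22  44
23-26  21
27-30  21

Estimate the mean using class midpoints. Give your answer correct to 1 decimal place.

Midpoints: 16.5, 20.5, 24.5, 28.5
Σfm = 22×16.5 + 44×20.5 + 21×24.5 + 21×28.5 = 2378
n = Σf = 108
Mean = 2378 / 108 = 22.0185

22.0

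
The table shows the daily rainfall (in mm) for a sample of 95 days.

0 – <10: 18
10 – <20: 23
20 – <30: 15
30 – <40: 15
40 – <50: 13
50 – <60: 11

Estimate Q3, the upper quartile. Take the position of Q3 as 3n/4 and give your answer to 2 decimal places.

40.19

Cumulative frequencies: 18, 41, 56, 71, 84, 95
n = 95; position = 3n/4 = 71.25.
This falls in the class 40 – <50: L = 40, F = 71, f = 13, h = 10.
Upper quartile ≈ 40 + ((71.25 − 71) / 13) × 10 = 40.1923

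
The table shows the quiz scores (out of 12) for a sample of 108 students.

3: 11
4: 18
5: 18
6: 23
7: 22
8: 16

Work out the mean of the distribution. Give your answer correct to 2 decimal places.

5.69

Values: 3, 4, 5, 6, 7, 8
Σfx = 11×3 + 18×4 + 18×5 + 23×6 + 22×7 + 16×8 = 615
n = Σf = 108
Mean = 615 / 108 = 5.6944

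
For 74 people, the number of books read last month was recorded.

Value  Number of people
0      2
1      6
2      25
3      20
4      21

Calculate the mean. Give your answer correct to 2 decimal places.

Values: 0, 1, 2, 3, 4
Σfx = 2×0 + 6×1 + 25×2 + 20×3 + 21×4 = 200
n = Σf = 74
Mean = 200 / 74 = 2.7027

2.70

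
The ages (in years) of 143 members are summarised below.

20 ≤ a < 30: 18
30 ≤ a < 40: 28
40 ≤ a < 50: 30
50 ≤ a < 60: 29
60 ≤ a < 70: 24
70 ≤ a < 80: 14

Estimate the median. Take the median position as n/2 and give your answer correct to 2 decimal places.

Cumulative frequencies: 18, 46, 76, 105, 129, 143
n = 143; position = n/2 = 71.5.
This falls in the class 40 ≤ a < 50: L = 40, F = 46, f = 30, h = 10.
Median ≈ 40 + ((71.5 − 46) / 30) × 10 = 48.5000

48.50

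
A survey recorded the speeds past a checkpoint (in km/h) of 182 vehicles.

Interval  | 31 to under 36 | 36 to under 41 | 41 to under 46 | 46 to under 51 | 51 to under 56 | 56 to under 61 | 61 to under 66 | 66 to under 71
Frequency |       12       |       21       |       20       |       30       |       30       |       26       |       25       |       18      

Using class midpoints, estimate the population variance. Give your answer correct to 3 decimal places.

Midpoints: 33.5, 38.5, 43.5, 48.5, 53.5, 58.5, 63.5, 68.5
n = 182, Σfm = 9482, mean = 52.0989
Σfm² = 513119.5
Σf(m − x̄)² = Σfm² − (Σfm)²/n = 513119.5 − 9482²/182 = 19117.7198
Population variance = 19117.7198 / 182 = 105.0424

105.042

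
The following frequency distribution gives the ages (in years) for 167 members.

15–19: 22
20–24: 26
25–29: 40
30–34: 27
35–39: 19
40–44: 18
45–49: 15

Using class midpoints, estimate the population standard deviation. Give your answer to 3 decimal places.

9.056

Midpoints: 17, 22, 27, 32, 37, 42, 47
n = 167, Σfm = 5054, mean = 30.2635
Σfm² = 166648
Σf(m − x̄)² = Σfm² − (Σfm)²/n = 166648 − 5054²/167 = 13696.4072
Population variance = 13696.4072 / 167 = 82.0144
Standard deviation = √82.0144 = 9.0562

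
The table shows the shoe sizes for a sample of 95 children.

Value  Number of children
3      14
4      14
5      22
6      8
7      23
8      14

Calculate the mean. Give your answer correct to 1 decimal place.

5.6

Values: 3, 4, 5, 6, 7, 8
Σfx = 14×3 + 14×4 + 22×5 + 8×6 + 23×7 + 14×8 = 529
n = Σf = 95
Mean = 529 / 95 = 5.5684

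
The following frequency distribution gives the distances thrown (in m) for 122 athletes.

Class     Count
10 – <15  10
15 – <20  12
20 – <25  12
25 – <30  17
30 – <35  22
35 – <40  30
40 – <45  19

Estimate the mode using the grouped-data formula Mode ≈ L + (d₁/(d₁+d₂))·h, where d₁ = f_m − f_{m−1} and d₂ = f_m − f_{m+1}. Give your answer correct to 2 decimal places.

37.11

Modal class: 35 – <40 (highest frequency 30).
d₁ = 30 − 22 = 8, d₂ = 30 − 19 = 11
Mode ≈ 35 + (8/(8+11)) × 5 = 35 + 2.1053 = 37.1053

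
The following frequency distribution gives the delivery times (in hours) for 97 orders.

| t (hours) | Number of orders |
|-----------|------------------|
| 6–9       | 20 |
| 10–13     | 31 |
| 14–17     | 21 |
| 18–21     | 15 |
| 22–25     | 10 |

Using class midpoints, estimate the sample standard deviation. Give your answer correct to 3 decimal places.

Midpoints: 7.5, 11.5, 15.5, 19.5, 23.5
n = 97, Σfm = 1359.5, mean = 14.0155
Σfm² = 21496.25
Σf(m − x̄)² = Σfm² − (Σfm)²/n = 21496.25 − 1359.5²/97 = 2442.2268
Sample variance = 2442.2268 / 96 = 25.4399
Standard deviation = √25.4399 = 5.0438

5.044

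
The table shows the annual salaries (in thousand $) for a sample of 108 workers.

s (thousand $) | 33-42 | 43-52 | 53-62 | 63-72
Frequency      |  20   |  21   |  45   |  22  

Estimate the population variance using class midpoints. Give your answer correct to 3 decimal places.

Midpoints: 37.5, 47.5, 57.5, 67.5
n = 108, Σfm = 5820, mean = 53.8889
Σfm² = 324525
Σf(m − x̄)² = Σfm² − (Σfm)²/n = 324525 − 5820²/108 = 10891.6667
Population variance = 10891.6667 / 108 = 100.8488

100.849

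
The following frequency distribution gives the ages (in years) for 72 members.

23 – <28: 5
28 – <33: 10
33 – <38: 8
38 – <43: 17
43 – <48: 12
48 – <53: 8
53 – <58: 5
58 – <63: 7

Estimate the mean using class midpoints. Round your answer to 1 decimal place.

42.4

Midpoints: 25.5, 30.5, 35.5, 40.5, 45.5, 50.5, 55.5, 60.5
Σfm = 5×25.5 + 10×30.5 + 8×35.5 + 17×40.5 + 12×45.5 + 8×50.5 + 5×55.5 + 7×60.5 = 3056
n = Σf = 72
Mean = 3056 / 72 = 42.4444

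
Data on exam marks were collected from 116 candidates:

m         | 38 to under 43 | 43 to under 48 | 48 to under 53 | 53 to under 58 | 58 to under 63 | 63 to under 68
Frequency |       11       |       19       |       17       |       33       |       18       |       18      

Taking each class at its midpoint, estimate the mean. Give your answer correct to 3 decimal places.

54.034

Midpoints: 40.5, 45.5, 50.5, 55.5, 60.5, 65.5
Σfm = 11×40.5 + 19×45.5 + 17×50.5 + 33×55.5 + 18×60.5 + 18×65.5 = 6268
n = Σf = 116
Mean = 6268 / 116 = 54.0345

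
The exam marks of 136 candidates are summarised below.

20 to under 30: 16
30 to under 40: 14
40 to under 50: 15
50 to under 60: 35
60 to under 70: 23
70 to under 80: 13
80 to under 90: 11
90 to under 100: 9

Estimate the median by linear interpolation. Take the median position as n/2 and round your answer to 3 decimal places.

Cumulative frequencies: 16, 30, 45, 80, 103, 116, 127, 136
n = 136; position = n/2 = 68.
This falls in the class 50 to under 60: L = 50, F = 45, f = 35, h = 10.
Median ≈ 50 + ((68 − 45) / 35) × 10 = 56.5714

56.571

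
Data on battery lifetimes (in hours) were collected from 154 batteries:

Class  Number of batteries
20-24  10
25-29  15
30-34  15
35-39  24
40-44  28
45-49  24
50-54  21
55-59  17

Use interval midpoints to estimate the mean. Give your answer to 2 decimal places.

Midpoints: 22, 27, 32, 37, 42, 47, 52, 57
Σfm = 10×22 + 15×27 + 15×32 + 24×37 + 28×42 + 24×47 + 21×52 + 17×57 = 6358
n = Σf = 154
Mean = 6358 / 154 = 41.2857

41.29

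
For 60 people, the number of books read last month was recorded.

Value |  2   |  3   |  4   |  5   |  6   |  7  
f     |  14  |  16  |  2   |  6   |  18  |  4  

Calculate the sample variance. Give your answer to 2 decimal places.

3.12

Values: 2, 3, 4, 5, 6, 7
n = 60, Σfx = 250, mean = 4.1667
Σfx² = 1226
Σf(x − x̄)² = Σfx² − (Σfx)²/n = 1226 − 250²/60 = 184.3333
Sample variance = 184.3333 / 59 = 3.1243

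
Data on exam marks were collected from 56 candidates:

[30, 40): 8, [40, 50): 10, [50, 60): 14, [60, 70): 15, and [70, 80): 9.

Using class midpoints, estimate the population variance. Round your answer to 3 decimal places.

164.509

Midpoints: 35, 45, 55, 65, 75
n = 56, Σfm = 3150, mean = 56.2500
Σfm² = 186400
Σf(m − x̄)² = Σfm² − (Σfm)²/n = 186400 − 3150²/56 = 9212.5000
Population variance = 9212.5000 / 56 = 164.5089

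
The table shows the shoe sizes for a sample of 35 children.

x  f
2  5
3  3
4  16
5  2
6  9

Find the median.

4

Cumulative frequencies: 5, 8, 24, 26, 35
n = 35, so the median is the value in position (n+1)/2 = 18.
Position 18 falls at value 4.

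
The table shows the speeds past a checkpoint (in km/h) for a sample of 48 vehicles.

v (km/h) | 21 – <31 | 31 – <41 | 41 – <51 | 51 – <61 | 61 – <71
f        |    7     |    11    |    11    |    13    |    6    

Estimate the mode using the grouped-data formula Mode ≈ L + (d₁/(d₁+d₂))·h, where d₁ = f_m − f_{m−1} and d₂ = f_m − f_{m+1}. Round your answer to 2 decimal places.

Modal class: 51 – <61 (highest frequency 13).
d₁ = 13 − 11 = 2, d₂ = 13 − 6 = 7
Mode ≈ 51 + (2/(2+7)) × 10 = 51 + 2.2222 = 53.2222

53.22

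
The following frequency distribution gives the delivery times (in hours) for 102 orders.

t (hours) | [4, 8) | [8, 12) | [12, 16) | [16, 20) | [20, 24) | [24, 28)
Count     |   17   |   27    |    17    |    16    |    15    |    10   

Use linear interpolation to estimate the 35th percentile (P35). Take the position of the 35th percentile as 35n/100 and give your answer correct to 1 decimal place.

Cumulative frequencies: 17, 44, 61, 77, 92, 102
n = 102; position = 35n/100 = 35.7.
This falls in the class [8, 12): L = 8, F = 17, f = 27, h = 4.
35th percentile ≈ 8 + ((35.7 − 17) / 27) × 4 = 10.7704

10.8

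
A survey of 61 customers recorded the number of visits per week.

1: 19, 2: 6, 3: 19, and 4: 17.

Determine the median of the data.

3

Cumulative frequencies: 19, 25, 44, 61
n = 61, so the median is the value in position (n+1)/2 = 31.
Position 31 falls at value 3.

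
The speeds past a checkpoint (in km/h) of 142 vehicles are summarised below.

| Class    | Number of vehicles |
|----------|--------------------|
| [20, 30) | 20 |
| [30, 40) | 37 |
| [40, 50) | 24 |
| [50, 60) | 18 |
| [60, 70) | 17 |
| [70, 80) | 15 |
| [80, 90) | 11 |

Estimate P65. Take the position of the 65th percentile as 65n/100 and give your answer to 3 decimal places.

56.278

Cumulative frequencies: 20, 57, 81, 99, 116, 131, 142
n = 142; position = 65n/100 = 92.3.
This falls in the class [50, 60): L = 50, F = 81, f = 18, h = 10.
65th percentile ≈ 50 + ((92.3 − 81) / 18) × 10 = 56.2778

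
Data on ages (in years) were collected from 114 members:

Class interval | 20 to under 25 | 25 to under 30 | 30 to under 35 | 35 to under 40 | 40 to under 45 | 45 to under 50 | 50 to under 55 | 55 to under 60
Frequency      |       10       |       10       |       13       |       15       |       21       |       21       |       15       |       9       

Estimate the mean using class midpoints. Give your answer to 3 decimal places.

Midpoints: 22.5, 27.5, 32.5, 37.5, 42.5, 47.5, 52.5, 57.5
Σfm = 10×22.5 + 10×27.5 + 13×32.5 + 15×37.5 + 21×42.5 + 21×47.5 + 15×52.5 + 9×57.5 = 4680
n = Σf = 114
Mean = 4680 / 114 = 41.0526

41.053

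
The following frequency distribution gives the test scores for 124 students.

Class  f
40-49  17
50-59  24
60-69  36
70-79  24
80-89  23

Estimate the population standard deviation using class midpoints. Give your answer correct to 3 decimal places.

12.915

Midpoints: 44.5, 54.5, 64.5, 74.5, 84.5
n = 124, Σfm = 8118, mean = 65.4677
Σfm² = 552151
Σf(m − x̄)² = Σfm² − (Σfm)²/n = 552151 − 8118²/124 = 20683.8710
Population variance = 20683.8710 / 124 = 166.8054
Standard deviation = √166.8054 = 12.9153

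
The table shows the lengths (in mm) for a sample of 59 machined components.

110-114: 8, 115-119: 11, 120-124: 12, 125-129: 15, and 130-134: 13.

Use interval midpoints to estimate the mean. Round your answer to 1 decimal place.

Midpoints: 112, 117, 122, 127, 132
Σfm = 8×112 + 11×117 + 12×122 + 15×127 + 13×132 = 7268
n = Σf = 59
Mean = 7268 / 59 = 123.1864

123.2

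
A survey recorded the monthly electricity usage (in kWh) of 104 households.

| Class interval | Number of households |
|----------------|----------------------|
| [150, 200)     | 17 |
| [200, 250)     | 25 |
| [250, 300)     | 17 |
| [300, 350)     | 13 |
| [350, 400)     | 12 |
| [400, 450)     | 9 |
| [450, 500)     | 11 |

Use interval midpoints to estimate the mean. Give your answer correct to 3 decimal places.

298.558

Midpoints: 175, 225, 275, 325, 375, 425, 475
Σfm = 17×175 + 25×225 + 17×275 + 13×325 + 12×375 + 9×425 + 11×475 = 31050
n = Σf = 104
Mean = 31050 / 104 = 298.5577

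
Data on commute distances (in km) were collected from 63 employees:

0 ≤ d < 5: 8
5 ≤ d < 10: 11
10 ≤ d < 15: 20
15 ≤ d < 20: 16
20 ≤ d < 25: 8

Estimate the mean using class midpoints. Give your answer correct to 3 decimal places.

12.897

Midpoints: 2.5, 7.5, 12.5, 17.5, 22.5
Σfm = 8×2.5 + 11×7.5 + 20×12.5 + 16×17.5 + 8×22.5 = 812.5
n = Σf = 63
Mean = 812.5 / 63 = 12.8968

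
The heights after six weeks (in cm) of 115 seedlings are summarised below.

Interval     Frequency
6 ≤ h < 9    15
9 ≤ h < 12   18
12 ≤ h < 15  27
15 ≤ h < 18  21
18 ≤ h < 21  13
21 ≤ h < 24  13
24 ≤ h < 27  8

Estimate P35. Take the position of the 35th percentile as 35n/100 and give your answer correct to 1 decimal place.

Cumulative frequencies: 15, 33, 60, 81, 94, 107, 115
n = 115; position = 35n/100 = 40.25.
This falls in the class 12 ≤ h < 15: L = 12, F = 33, f = 27, h = 3.
35th percentile ≈ 12 + ((40.25 − 33) / 27) × 3 = 12.8056

12.8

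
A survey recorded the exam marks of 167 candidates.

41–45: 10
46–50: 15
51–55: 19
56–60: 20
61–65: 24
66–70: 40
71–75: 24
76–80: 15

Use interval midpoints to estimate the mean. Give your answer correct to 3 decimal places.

62.701

Midpoints: 43, 48, 53, 58, 63, 68, 73, 78
Σfm = 10×43 + 15×48 + 19×53 + 20×58 + 24×63 + 40×68 + 24×73 + 15×78 = 10471
n = Σf = 167
Mean = 10471 / 167 = 62.7006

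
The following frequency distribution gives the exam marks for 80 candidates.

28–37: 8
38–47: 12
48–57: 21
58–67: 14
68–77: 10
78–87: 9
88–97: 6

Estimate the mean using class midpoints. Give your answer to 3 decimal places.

59.625

Midpoints: 32.5, 42.5, 52.5, 62.5, 72.5, 82.5, 92.5
Σfm = 8×32.5 + 12×42.5 + 21×52.5 + 14×62.5 + 10×72.5 + 9×82.5 + 6×92.5 = 4770
n = Σf = 80
Mean = 4770 / 80 = 59.6250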